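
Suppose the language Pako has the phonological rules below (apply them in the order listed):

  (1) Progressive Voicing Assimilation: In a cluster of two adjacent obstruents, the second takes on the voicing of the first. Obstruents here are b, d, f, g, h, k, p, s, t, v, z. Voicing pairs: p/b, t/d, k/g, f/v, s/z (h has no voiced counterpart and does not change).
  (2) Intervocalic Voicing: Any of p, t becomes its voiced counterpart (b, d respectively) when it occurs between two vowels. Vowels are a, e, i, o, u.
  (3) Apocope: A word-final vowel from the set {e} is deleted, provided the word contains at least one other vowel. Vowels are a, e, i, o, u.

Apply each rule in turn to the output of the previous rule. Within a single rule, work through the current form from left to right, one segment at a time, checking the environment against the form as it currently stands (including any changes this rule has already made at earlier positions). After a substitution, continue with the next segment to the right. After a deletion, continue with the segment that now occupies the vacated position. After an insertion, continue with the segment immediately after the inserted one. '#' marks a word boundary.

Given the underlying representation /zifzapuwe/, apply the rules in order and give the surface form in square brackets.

[zifsabuw]

(1) Progressive Voicing Assimilation: [zifzapuwe] → [zifsapuwe]
(2) Intervocalic Voicing: [zifsapuwe] → [zifsabuwe]
(3) Apocope: [zifsabuwe] → [zifsabuw]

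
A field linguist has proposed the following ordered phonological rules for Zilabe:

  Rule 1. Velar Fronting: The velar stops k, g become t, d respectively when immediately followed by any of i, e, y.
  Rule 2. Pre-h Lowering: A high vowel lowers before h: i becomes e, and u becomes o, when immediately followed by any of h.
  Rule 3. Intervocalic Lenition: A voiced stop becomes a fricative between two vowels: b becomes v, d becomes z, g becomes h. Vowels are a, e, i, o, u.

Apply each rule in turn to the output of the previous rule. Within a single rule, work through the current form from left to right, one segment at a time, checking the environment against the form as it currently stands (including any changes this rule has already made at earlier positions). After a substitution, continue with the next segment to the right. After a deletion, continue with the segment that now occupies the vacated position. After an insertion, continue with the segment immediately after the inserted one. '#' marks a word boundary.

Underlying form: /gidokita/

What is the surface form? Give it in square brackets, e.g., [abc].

Rule 1 Velar Fronting: [gidokita] → [didotita]
Rule 2 Pre-h Lowering: no change — [didotita]
Rule 3 Intervocalic Lenition: [didotita] → [dizotita]

[dizotita]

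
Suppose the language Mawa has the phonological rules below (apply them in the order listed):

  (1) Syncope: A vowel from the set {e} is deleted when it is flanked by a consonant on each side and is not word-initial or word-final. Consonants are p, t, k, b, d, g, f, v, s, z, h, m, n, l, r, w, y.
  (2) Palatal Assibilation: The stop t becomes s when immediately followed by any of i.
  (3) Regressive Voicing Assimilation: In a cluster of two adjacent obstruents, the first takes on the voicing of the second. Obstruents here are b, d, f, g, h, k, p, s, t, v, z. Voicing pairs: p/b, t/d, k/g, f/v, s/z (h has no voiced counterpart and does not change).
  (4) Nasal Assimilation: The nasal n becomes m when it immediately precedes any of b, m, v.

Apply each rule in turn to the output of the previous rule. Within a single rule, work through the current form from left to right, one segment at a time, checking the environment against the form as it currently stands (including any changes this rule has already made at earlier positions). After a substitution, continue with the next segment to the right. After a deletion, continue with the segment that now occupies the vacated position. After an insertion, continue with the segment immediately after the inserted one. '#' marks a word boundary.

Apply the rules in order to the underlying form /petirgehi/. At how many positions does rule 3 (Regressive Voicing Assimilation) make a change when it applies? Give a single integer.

1

(1) Syncope: [petirgehi] → [ptirghi]
(2) Palatal Assibilation: [ptirghi] → [psirghi]
(3) Regressive Voicing Assimilation: [psirghi] → [psirkhi]
(4) Nasal Assimilation: no change — [psirkhi]
Rule 3 changed 1 position(s).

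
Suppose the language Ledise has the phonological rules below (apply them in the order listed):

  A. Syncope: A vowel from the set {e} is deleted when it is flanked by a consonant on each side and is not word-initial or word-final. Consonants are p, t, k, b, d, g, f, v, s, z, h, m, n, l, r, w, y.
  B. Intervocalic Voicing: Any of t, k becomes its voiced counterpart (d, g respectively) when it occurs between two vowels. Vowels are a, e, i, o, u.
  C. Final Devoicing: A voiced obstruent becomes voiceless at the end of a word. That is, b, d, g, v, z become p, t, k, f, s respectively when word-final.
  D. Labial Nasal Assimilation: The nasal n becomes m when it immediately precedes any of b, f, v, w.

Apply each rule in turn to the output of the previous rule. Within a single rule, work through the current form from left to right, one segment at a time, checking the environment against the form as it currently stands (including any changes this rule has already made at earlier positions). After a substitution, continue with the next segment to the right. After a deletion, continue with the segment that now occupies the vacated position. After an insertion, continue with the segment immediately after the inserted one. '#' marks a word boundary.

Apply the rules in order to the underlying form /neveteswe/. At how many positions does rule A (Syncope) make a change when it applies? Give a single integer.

3

A Syncope: [neveteswe] → [nvtswe]
B Intervocalic Voicing: no change — [nvtswe]
C Final Devoicing: no change — [nvtswe]
D Labial Nasal Assimilation: [nvtswe] → [mvtswe]
Rule A changed 3 position(s).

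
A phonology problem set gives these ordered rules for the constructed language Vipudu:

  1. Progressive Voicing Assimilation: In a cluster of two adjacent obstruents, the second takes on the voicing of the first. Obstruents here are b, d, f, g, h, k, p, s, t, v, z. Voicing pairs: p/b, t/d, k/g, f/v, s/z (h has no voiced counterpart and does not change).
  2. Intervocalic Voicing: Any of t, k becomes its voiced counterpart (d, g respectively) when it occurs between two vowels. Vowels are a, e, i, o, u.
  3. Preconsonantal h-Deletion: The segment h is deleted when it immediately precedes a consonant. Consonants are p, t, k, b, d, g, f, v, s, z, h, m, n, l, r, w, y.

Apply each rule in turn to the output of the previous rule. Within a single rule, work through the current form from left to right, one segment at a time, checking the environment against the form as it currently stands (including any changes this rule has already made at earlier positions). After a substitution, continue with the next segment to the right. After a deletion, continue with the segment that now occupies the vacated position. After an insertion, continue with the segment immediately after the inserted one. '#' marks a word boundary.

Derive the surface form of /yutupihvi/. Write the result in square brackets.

[yudupifi]

1 Progressive Voicing Assimilation: [yutupihvi] → [yutupihfi]
2 Intervocalic Voicing: [yutupihfi] → [yudupihfi]
3 Preconsonantal h-Deletion: [yudupihfi] → [yudupifi]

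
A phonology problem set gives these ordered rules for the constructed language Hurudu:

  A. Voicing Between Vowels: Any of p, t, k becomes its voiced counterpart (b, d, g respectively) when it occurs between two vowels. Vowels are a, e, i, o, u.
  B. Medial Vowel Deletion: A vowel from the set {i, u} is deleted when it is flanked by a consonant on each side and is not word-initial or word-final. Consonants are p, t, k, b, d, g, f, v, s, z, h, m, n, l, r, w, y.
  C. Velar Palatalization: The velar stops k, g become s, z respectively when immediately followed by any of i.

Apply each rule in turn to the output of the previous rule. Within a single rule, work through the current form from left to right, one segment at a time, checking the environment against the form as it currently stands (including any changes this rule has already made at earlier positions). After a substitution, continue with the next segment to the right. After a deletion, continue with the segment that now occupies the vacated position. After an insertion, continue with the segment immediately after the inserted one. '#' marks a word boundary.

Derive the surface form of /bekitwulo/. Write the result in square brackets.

A Voicing Between Vowels: [bekitwulo] → [begitwulo]
B Medial Vowel Deletion: [begitwulo] → [begtwlo]
C Velar Palatalization: no change — [begtwlo]

[begtwlo]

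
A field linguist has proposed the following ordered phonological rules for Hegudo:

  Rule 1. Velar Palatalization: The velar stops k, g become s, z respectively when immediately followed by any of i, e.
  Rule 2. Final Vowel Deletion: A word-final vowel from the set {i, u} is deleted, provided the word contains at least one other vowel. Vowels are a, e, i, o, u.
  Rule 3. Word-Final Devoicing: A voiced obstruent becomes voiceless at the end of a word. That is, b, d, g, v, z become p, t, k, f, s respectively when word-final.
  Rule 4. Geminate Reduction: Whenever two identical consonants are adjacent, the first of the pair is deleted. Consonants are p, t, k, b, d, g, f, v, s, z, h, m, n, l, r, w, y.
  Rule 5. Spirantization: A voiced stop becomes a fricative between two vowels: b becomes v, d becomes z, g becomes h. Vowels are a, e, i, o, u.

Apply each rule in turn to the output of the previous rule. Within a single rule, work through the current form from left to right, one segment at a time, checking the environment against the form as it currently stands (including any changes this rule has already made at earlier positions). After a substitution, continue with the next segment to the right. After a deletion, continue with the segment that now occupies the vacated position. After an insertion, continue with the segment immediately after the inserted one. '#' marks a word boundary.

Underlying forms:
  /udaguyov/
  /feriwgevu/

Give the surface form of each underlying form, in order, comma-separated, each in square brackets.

[uzahuyof], [feriwzef]

/udaguyov/:
  Rule 1 Velar Palatalization: no change — [udaguyov]
  Rule 2 Final Vowel Deletion: no change — [udaguyov]
  Rule 3 Word-Final Devoicing: [udaguyov] → [udaguyof]
  Rule 4 Geminate Reduction: no change — [udaguyof]
  Rule 5 Spirantization: [udaguyof] → [uzahuyof]
/feriwgevu/:
  Rule 1 Velar Palatalization: [feriwgevu] → [feriwzevu]
  Rule 2 Final Vowel Deletion: [feriwzevu] → [feriwzev]
  Rule 3 Word-Final Devoicing: [feriwzev] → [feriwzef]
  Rule 4 Geminate Reduction: no change — [feriwzef]
  Rule 5 Spirantization: no change — [feriwzef]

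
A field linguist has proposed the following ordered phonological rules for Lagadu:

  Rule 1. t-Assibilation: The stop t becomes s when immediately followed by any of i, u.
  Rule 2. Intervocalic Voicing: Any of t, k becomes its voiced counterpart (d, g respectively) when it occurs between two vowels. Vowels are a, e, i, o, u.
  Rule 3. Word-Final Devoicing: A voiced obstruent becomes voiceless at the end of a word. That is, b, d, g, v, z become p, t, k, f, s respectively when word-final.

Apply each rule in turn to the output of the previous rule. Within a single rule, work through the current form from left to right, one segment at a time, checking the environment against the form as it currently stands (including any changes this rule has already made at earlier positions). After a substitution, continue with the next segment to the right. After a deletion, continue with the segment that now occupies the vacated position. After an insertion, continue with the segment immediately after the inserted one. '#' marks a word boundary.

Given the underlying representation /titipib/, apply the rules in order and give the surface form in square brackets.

[sisipip]

Rule 1 t-Assibilation: [titipib] → [sisipib]
Rule 2 Intervocalic Voicing: no change — [sisipib]
Rule 3 Word-Final Devoicing: [sisipib] → [sisipip]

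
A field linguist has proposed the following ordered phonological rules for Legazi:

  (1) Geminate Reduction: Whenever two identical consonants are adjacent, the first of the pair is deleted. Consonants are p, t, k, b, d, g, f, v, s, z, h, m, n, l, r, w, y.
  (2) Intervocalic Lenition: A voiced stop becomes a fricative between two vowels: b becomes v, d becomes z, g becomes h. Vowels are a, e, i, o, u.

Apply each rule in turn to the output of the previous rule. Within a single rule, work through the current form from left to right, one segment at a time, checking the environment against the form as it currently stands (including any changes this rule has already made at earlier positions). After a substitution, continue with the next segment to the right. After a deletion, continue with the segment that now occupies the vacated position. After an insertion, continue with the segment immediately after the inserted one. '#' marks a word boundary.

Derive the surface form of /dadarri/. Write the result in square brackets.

[dazari]

(1) Geminate Reduction: [dadarri] → [dadari]
(2) Intervocalic Lenition: [dadari] → [dazari]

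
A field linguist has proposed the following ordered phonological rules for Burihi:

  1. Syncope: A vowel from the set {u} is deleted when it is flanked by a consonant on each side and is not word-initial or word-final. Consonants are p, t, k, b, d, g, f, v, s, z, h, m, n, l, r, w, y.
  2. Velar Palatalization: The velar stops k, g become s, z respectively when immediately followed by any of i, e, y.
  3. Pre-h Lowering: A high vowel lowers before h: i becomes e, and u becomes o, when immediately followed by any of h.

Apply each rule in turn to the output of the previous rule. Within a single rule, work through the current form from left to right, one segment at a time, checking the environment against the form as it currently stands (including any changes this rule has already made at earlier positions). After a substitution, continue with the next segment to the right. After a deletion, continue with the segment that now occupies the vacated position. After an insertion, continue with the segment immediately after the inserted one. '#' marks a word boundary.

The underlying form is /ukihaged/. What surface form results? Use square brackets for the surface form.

[usehazed]

1 Syncope: no change — [ukihaged]
2 Velar Palatalization: [ukihaged] → [usihazed]
3 Pre-h Lowering: [usihazed] → [usehazed]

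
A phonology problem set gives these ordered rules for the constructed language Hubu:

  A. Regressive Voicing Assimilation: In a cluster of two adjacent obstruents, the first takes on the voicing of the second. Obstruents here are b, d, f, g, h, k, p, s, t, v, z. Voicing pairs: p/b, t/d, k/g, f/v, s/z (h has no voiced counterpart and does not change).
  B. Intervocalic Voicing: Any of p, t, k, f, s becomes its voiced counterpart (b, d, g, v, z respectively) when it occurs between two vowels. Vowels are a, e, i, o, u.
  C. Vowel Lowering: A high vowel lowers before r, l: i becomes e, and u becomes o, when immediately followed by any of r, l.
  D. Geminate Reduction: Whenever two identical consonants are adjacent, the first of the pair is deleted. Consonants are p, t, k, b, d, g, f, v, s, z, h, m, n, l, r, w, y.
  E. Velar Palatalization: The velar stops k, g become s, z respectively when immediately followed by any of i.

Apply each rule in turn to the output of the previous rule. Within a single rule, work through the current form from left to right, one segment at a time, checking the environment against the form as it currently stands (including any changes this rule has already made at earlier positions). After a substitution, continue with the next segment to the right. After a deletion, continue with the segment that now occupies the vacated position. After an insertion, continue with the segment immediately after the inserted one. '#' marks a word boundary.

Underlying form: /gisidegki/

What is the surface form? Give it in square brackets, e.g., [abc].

[zizidesi]

A Regressive Voicing Assimilation: [gisidegki] → [gisidekki]
B Intervocalic Voicing: [gisidekki] → [gizidekki]
C Vowel Lowering: no change — [gizidekki]
D Geminate Reduction: [gizidekki] → [gizideki]
E Velar Palatalization: [gizideki] → [zizidesi]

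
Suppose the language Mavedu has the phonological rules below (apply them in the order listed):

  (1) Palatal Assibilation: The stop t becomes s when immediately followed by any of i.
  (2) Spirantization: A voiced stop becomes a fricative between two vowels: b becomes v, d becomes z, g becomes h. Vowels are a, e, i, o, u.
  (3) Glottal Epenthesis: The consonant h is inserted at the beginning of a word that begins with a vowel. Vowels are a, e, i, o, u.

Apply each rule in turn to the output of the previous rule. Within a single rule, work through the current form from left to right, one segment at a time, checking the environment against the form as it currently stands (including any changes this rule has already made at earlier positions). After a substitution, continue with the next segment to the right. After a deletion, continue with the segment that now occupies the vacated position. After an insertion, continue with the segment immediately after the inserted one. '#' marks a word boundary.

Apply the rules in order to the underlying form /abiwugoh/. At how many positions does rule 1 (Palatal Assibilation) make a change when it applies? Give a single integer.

0

(1) Palatal Assibilation: no change — [abiwugoh]
(2) Spirantization: [abiwugoh] → [aviwuhoh]
(3) Glottal Epenthesis: [aviwuhoh] → [haviwuhoh]
Rule 1 changed 0 position(s).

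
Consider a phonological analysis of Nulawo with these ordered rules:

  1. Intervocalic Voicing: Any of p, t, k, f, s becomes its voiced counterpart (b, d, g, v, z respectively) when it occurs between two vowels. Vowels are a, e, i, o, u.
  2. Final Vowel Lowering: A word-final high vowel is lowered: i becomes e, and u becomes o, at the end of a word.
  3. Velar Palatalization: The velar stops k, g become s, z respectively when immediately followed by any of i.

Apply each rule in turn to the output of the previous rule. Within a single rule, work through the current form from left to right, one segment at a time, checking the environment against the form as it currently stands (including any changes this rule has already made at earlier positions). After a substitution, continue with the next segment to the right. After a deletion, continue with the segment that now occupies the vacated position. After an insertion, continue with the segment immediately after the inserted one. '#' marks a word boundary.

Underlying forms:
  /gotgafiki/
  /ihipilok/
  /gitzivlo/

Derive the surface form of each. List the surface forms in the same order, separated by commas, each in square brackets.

/gotgafiki/:
  1 Intervocalic Voicing: [gotgafiki] → [gotgavigi]
  2 Final Vowel Lowering: [gotgavigi] → [gotgavige]
  3 Velar Palatalization: no change — [gotgavige]
/ihipilok/:
  1 Intervocalic Voicing: [ihipilok] → [ihibilok]
  2 Final Vowel Lowering: no change — [ihibilok]
  3 Velar Palatalization: no change — [ihibilok]
/gitzivlo/:
  1 Intervocalic Voicing: no change — [gitzivlo]
  2 Final Vowel Lowering: no change — [gitzivlo]
  3 Velar Palatalization: [gitzivlo] → [zitzivlo]

[gotgavige], [ihibilok], [zitzivlo]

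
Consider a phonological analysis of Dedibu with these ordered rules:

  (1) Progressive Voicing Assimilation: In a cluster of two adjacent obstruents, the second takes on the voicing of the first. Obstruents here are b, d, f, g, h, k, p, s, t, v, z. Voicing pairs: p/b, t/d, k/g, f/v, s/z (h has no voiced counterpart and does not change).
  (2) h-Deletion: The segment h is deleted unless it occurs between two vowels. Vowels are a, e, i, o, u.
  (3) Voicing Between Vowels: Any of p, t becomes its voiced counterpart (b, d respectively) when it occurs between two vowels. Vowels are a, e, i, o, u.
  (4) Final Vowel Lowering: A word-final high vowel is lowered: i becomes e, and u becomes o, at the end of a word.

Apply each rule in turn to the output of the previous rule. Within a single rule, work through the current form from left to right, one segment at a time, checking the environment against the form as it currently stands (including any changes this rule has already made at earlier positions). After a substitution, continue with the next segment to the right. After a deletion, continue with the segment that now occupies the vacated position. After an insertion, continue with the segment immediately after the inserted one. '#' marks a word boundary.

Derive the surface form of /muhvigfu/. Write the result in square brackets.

[mufigvo]

(1) Progressive Voicing Assimilation: [muhvigfu] → [muhfigvu]
(2) h-Deletion: [muhfigvu] → [mufigvu]
(3) Voicing Between Vowels: no change — [mufigvu]
(4) Final Vowel Lowering: [mufigvu] → [mufigvo]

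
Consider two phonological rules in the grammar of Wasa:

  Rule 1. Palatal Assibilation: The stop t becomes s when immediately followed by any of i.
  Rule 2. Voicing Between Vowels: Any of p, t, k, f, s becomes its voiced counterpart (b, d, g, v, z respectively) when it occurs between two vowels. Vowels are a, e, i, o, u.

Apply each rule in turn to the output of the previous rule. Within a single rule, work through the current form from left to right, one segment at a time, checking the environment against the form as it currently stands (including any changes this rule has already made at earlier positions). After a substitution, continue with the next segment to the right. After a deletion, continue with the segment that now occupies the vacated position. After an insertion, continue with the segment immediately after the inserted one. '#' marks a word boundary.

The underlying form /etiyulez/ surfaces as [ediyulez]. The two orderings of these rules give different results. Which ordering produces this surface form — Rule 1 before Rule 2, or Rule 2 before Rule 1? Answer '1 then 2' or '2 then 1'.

2 then 1

Order 1 then 2:
  1 Palatal Assibilation: [etiyulez] → [esiyulez]
  2 Voicing Between Vowels: [esiyulez] → [eziyulez]
  result: [eziyulez]
Order 2 then 1:
  2 Voicing Between Vowels: [etiyulez] → [ediyulez]
  1 Palatal Assibilation: no change — [ediyulez]
  result: [ediyulez]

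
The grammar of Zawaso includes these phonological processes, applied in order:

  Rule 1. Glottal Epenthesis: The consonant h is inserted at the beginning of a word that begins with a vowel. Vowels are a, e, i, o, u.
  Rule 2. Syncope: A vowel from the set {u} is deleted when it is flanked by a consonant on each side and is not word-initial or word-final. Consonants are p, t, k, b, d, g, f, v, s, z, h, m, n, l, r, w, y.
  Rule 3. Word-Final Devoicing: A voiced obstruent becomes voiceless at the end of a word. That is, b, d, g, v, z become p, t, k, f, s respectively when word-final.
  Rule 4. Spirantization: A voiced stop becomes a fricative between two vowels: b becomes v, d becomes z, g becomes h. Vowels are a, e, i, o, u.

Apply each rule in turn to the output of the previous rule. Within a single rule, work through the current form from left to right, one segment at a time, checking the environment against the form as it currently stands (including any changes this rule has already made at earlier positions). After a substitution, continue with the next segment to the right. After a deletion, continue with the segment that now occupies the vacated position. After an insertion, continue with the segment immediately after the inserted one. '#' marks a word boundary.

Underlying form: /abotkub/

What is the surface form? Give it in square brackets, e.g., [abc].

Rule 1 Glottal Epenthesis: [abotkub] → [habotkub]
Rule 2 Syncope: [habotkub] → [habotkb]
Rule 3 Word-Final Devoicing: [habotkb] → [habotkp]
Rule 4 Spirantization: [habotkp] → [havotkp]

[havotkp]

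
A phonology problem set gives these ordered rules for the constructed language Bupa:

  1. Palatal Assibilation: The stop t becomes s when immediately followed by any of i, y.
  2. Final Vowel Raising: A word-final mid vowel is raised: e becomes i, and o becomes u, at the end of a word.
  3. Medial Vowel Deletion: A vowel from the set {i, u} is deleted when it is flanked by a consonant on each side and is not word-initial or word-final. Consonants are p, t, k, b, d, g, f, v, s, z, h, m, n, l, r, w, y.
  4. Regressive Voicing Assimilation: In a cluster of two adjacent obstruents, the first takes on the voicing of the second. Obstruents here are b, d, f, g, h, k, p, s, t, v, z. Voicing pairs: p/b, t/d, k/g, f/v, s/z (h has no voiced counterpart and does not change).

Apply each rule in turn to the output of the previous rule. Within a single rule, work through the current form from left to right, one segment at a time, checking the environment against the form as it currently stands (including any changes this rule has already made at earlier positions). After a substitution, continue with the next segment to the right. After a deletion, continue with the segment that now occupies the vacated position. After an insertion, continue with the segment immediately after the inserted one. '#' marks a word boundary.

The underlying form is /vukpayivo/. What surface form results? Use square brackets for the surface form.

[fkpayvu]

1 Palatal Assibilation: no change — [vukpayivo]
2 Final Vowel Raising: [vukpayivo] → [vukpayivu]
3 Medial Vowel Deletion: [vukpayivu] → [vkpayvu]
4 Regressive Voicing Assimilation: [vkpayvu] → [fkpayvu]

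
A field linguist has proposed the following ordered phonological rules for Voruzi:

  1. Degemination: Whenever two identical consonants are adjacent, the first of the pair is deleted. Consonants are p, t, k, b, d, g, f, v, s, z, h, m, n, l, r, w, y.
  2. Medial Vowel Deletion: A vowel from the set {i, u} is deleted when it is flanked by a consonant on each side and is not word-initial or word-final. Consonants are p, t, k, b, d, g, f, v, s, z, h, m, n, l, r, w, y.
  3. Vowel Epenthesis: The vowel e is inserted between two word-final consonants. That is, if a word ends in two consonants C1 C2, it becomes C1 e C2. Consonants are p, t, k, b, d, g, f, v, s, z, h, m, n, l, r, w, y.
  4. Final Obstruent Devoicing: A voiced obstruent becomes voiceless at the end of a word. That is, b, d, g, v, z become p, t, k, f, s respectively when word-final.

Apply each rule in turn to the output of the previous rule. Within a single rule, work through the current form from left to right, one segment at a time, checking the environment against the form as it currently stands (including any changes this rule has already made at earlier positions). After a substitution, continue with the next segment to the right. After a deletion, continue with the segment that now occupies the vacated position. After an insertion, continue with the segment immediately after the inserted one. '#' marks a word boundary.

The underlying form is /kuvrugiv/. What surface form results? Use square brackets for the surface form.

1 Degemination: no change — [kuvrugiv]
2 Medial Vowel Deletion: [kuvrugiv] → [kvrgv]
3 Vowel Epenthesis: [kvrgv] → [kvrgev]
4 Final Obstruent Devoicing: [kvrgev] → [kvrgef]

[kvrgef]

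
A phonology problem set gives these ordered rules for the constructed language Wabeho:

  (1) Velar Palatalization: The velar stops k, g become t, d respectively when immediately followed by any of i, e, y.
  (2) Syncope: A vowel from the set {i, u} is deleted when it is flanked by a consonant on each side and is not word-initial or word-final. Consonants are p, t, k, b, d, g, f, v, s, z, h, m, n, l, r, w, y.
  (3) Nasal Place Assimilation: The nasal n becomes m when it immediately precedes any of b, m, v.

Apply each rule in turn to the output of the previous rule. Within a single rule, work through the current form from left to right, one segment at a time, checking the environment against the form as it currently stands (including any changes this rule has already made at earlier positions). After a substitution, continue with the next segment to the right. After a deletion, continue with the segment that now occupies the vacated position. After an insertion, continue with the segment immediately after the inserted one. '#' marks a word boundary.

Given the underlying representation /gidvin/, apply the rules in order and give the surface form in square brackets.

(1) Velar Palatalization: [gidvin] → [didvin]
(2) Syncope: [didvin] → [ddvn]
(3) Nasal Place Assimilation: no change — [ddvn]

[ddvn]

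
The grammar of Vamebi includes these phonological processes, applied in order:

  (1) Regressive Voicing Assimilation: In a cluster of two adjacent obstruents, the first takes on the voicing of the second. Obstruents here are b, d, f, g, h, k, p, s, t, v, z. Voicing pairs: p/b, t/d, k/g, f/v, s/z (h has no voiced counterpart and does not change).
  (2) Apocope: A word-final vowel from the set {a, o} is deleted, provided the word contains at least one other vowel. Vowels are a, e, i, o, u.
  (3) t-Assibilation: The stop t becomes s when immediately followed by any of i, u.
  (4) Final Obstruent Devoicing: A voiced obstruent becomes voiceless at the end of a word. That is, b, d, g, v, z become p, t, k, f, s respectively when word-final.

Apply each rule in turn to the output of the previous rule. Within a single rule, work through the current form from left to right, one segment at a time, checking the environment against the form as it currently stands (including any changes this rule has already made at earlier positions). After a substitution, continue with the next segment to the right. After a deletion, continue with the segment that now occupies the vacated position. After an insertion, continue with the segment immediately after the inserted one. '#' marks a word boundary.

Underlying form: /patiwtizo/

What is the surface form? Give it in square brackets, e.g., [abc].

(1) Regressive Voicing Assimilation: no change — [patiwtizo]
(2) Apocope: [patiwtizo] → [patiwtiz]
(3) t-Assibilation: [patiwtiz] → [pasiwsiz]
(4) Final Obstruent Devoicing: [pasiwsiz] → [pasiwsis]

[pasiwsis]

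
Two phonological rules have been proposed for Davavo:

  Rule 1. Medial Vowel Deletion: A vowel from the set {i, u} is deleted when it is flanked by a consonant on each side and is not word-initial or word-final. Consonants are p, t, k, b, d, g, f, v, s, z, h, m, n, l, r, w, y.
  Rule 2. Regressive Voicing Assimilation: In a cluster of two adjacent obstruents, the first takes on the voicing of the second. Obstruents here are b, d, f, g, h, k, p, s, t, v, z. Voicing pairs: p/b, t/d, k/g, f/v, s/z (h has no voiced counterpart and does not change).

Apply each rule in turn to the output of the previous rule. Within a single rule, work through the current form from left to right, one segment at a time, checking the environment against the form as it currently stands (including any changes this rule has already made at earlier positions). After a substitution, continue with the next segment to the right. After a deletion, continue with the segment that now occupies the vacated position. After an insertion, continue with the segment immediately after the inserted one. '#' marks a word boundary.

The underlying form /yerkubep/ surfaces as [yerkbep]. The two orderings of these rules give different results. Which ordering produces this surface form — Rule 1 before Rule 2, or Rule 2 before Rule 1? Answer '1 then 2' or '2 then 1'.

Order 1 then 2:
  1 Medial Vowel Deletion: [yerkubep] → [yerkbep]
  2 Regressive Voicing Assimilation: [yerkbep] → [yergbep]
  result: [yergbep]
Order 2 then 1:
  2 Regressive Voicing Assimilation: no change — [yerkubep]
  1 Medial Vowel Deletion: [yerkubep] → [yerkbep]
  result: [yerkbep]

2 then 1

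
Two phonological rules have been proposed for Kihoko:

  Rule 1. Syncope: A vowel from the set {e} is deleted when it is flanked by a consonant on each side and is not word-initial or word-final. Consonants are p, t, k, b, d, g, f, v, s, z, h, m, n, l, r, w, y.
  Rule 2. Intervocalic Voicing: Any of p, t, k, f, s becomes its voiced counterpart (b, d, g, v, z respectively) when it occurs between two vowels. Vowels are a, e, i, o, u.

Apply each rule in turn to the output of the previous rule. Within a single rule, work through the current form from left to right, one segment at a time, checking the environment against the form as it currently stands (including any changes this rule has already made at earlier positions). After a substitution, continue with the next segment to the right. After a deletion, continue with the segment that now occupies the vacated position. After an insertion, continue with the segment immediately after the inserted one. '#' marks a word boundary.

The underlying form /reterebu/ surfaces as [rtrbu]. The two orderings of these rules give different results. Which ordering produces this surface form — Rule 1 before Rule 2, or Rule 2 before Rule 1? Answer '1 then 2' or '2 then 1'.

Order 1 then 2:
  1 Syncope: [reterebu] → [rtrbu]
  2 Intervocalic Voicing: no change — [rtrbu]
  result: [rtrbu]
Order 2 then 1:
  2 Intervocalic Voicing: [reterebu] → [rederebu]
  1 Syncope: [rederebu] → [rdrbu]
  result: [rdrbu]

1 then 2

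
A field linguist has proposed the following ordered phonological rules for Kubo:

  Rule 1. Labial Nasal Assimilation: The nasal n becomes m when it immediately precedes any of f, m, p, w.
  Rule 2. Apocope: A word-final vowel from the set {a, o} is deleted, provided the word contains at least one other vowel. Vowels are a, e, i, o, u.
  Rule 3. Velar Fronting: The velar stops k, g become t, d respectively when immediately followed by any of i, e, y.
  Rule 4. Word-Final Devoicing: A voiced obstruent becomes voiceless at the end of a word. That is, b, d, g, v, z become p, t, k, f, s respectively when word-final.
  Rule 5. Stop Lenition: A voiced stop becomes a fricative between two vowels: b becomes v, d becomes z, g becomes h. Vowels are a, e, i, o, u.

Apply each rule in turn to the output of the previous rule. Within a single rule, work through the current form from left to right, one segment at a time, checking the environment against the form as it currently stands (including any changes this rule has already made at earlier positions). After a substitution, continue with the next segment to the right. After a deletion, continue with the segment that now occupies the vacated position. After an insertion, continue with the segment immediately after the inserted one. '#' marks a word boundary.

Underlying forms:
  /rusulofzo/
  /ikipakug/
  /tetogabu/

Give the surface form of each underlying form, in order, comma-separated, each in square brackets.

/rusulofzo/:
  Rule 1 Labial Nasal Assimilation: no change — [rusulofzo]
  Rule 2 Apocope: [rusulofzo] → [rusulofz]
  Rule 3 Velar Fronting: no change — [rusulofz]
  Rule 4 Word-Final Devoicing: [rusulofz] → [rusulofs]
  Rule 5 Stop Lenition: no change — [rusulofs]
/ikipakug/:
  Rule 1 Labial Nasal Assimilation: no change — [ikipakug]
  Rule 2 Apocope: no change — [ikipakug]
  Rule 3 Velar Fronting: [ikipakug] → [itipakug]
  Rule 4 Word-Final Devoicing: [itipakug] → [itipakuk]
  Rule 5 Stop Lenition: no change — [itipakuk]
/tetogabu/:
  Rule 1 Labial Nasal Assimilation: no change — [tetogabu]
  Rule 2 Apocope: no change — [tetogabu]
  Rule 3 Velar Fronting: no change — [tetogabu]
  Rule 4 Word-Final Devoicing: no change — [tetogabu]
  Rule 5 Stop Lenition: [tetogabu] → [tetohavu]

[rusulofs], [itipakuk], [tetohavu]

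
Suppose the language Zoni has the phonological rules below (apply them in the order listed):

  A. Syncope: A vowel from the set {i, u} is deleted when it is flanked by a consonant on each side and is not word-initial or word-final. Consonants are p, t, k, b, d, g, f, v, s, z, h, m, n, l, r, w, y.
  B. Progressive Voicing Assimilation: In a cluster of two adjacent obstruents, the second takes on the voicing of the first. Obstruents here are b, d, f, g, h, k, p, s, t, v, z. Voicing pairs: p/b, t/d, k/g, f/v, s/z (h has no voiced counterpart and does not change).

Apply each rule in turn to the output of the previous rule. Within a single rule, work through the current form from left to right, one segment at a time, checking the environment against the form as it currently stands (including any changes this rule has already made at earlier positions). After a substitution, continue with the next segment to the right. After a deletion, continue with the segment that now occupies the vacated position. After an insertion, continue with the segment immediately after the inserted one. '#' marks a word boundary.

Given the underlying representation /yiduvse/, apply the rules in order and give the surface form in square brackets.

[ydvze]

A Syncope: [yiduvse] → [ydvse]
B Progressive Voicing Assimilation: [ydvse] → [ydvze]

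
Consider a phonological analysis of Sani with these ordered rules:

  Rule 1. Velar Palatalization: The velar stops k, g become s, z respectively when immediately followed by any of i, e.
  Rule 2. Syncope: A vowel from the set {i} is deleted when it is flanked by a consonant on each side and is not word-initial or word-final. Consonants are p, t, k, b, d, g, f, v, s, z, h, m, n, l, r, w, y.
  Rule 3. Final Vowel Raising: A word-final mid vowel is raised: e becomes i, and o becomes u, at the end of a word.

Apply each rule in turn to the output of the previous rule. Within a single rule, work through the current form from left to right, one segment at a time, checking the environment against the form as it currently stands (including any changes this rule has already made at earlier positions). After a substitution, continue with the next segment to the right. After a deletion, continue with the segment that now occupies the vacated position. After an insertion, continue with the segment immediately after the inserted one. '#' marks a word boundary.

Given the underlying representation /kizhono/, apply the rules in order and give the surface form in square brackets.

Rule 1 Velar Palatalization: [kizhono] → [sizhono]
Rule 2 Syncope: [sizhono] → [szhono]
Rule 3 Final Vowel Raising: [szhono] → [szhonu]

[szhonu]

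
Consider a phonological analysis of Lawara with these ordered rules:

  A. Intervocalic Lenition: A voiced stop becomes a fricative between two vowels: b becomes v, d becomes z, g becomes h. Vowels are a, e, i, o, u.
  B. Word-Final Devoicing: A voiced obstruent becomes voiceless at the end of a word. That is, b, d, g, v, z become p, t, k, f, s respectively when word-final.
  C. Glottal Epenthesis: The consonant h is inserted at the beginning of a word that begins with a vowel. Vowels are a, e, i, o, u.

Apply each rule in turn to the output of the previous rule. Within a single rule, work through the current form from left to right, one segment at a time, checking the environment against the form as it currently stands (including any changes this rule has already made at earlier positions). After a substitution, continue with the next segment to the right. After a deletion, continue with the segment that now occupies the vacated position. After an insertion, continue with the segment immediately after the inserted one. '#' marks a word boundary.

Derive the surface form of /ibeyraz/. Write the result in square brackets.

[hiveyras]

A Intervocalic Lenition: [ibeyraz] → [iveyraz]
B Word-Final Devoicing: [iveyraz] → [iveyras]
C Glottal Epenthesis: [iveyras] → [hiveyras]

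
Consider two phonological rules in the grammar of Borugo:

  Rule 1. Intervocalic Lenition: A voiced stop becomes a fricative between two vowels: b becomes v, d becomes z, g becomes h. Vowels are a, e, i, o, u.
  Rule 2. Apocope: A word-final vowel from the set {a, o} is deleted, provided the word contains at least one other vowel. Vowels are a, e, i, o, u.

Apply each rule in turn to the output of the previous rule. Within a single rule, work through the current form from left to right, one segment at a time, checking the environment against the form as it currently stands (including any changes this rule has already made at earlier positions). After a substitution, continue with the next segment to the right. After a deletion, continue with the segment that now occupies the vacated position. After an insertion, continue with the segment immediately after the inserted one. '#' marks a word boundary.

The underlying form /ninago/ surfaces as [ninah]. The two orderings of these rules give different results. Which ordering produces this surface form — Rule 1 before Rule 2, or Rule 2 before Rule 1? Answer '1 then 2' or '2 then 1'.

1 then 2

Order 1 then 2:
  1 Intervocalic Lenition: [ninago] → [ninaho]
  2 Apocope: [ninaho] → [ninah]
  result: [ninah]
Order 2 then 1:
  2 Apocope: [ninago] → [ninag]
  1 Intervocalic Lenition: no change — [ninag]
  result: [ninag]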